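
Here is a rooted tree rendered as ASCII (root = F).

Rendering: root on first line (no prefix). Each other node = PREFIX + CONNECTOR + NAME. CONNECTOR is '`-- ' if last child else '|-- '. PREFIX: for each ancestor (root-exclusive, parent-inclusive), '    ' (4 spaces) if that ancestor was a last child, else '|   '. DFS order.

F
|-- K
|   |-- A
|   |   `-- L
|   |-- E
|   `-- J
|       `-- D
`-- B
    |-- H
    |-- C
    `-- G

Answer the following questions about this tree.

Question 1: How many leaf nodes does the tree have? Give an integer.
Leaves (nodes with no children): C, D, E, G, H, L

Answer: 6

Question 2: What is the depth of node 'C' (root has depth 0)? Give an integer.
Answer: 2

Derivation:
Path from root to C: F -> B -> C
Depth = number of edges = 2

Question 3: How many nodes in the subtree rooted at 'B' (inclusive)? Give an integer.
Subtree rooted at B contains: B, C, G, H
Count = 4

Answer: 4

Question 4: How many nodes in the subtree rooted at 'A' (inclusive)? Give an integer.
Answer: 2

Derivation:
Subtree rooted at A contains: A, L
Count = 2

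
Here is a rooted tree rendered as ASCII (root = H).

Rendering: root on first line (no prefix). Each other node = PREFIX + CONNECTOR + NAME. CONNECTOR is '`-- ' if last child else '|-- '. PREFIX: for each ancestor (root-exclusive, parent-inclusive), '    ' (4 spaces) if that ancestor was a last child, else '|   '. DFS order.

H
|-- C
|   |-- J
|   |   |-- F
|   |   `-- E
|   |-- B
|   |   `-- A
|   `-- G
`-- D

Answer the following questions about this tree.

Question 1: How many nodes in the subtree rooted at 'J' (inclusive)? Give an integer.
Subtree rooted at J contains: E, F, J
Count = 3

Answer: 3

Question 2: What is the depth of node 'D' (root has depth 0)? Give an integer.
Answer: 1

Derivation:
Path from root to D: H -> D
Depth = number of edges = 1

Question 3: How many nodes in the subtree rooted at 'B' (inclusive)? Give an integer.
Subtree rooted at B contains: A, B
Count = 2

Answer: 2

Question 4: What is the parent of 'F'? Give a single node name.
Scan adjacency: F appears as child of J

Answer: J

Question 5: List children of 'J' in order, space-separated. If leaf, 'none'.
Answer: F E

Derivation:
Node J's children (from adjacency): F, E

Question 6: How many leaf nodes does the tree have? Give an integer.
Leaves (nodes with no children): A, D, E, F, G

Answer: 5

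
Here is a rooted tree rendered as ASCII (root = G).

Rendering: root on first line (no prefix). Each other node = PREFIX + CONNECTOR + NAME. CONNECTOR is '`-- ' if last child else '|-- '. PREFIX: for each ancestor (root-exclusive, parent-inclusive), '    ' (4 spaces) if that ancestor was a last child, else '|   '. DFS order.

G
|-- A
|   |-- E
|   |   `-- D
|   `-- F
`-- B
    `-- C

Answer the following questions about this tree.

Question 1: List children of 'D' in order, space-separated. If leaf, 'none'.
Answer: none

Derivation:
Node D's children (from adjacency): (leaf)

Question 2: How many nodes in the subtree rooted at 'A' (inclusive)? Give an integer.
Answer: 4

Derivation:
Subtree rooted at A contains: A, D, E, F
Count = 4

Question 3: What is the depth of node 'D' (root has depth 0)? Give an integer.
Answer: 3

Derivation:
Path from root to D: G -> A -> E -> D
Depth = number of edges = 3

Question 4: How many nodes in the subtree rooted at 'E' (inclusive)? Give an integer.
Subtree rooted at E contains: D, E
Count = 2

Answer: 2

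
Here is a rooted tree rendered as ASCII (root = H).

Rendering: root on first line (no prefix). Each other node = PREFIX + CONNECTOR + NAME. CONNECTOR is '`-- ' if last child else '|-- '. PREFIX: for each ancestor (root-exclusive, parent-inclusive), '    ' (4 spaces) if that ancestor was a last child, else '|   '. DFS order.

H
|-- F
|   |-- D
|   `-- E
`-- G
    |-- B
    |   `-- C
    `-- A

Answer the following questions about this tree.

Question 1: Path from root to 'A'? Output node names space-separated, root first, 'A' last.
Walk down from root: H -> G -> A

Answer: H G A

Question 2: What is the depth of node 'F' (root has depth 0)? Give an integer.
Answer: 1

Derivation:
Path from root to F: H -> F
Depth = number of edges = 1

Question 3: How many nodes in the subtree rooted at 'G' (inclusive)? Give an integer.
Subtree rooted at G contains: A, B, C, G
Count = 4

Answer: 4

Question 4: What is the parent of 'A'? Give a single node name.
Scan adjacency: A appears as child of G

Answer: G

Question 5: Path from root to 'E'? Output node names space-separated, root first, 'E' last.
Walk down from root: H -> F -> E

Answer: H F E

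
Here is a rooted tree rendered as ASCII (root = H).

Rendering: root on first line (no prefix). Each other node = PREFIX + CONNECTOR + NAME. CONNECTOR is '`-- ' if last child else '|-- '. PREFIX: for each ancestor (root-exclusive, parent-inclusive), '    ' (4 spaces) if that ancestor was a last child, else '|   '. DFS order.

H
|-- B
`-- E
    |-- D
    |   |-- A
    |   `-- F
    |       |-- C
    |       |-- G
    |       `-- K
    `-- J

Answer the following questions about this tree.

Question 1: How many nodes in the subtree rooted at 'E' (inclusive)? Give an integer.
Subtree rooted at E contains: A, C, D, E, F, G, J, K
Count = 8

Answer: 8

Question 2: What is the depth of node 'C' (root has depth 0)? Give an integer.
Path from root to C: H -> E -> D -> F -> C
Depth = number of edges = 4

Answer: 4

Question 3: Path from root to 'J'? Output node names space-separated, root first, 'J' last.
Answer: H E J

Derivation:
Walk down from root: H -> E -> J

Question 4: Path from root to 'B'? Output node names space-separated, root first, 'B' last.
Walk down from root: H -> B

Answer: H B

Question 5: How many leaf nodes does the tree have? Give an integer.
Answer: 6

Derivation:
Leaves (nodes with no children): A, B, C, G, J, K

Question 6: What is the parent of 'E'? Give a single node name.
Answer: H

Derivation:
Scan adjacency: E appears as child of H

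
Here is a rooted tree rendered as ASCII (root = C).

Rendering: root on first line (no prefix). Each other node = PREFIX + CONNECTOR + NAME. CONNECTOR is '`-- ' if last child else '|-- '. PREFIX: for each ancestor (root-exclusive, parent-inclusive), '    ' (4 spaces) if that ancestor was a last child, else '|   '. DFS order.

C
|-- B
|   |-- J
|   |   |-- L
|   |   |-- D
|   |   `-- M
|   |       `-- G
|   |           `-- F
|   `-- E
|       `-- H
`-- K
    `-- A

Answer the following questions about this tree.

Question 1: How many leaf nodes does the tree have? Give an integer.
Answer: 5

Derivation:
Leaves (nodes with no children): A, D, F, H, L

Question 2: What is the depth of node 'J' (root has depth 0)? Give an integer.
Answer: 2

Derivation:
Path from root to J: C -> B -> J
Depth = number of edges = 2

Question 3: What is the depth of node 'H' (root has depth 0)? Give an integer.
Path from root to H: C -> B -> E -> H
Depth = number of edges = 3

Answer: 3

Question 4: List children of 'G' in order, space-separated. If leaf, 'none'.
Node G's children (from adjacency): F

Answer: F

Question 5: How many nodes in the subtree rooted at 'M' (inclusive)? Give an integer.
Subtree rooted at M contains: F, G, M
Count = 3

Answer: 3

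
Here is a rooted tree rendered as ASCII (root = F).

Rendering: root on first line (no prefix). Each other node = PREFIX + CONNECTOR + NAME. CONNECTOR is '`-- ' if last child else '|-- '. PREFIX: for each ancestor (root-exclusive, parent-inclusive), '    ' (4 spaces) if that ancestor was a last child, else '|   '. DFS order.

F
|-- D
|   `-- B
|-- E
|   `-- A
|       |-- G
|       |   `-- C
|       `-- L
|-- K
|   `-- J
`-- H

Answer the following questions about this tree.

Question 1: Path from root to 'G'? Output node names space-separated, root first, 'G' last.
Answer: F E A G

Derivation:
Walk down from root: F -> E -> A -> G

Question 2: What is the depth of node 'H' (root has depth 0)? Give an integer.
Path from root to H: F -> H
Depth = number of edges = 1

Answer: 1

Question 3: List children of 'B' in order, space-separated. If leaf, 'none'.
Node B's children (from adjacency): (leaf)

Answer: none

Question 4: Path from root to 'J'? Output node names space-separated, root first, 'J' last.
Walk down from root: F -> K -> J

Answer: F K J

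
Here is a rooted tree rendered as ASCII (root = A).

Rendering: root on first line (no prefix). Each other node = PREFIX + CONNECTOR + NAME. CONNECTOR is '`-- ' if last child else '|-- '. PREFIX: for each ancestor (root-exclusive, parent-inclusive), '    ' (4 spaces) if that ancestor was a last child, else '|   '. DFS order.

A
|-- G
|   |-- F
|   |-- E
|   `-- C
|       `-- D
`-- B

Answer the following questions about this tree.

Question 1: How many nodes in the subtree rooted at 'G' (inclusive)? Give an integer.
Subtree rooted at G contains: C, D, E, F, G
Count = 5

Answer: 5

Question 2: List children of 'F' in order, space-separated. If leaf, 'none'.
Answer: none

Derivation:
Node F's children (from adjacency): (leaf)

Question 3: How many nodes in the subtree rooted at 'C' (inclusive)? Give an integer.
Subtree rooted at C contains: C, D
Count = 2

Answer: 2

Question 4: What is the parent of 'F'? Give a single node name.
Scan adjacency: F appears as child of G

Answer: G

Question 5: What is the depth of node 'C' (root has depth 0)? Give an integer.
Answer: 2

Derivation:
Path from root to C: A -> G -> C
Depth = number of edges = 2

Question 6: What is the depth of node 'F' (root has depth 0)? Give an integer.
Answer: 2

Derivation:
Path from root to F: A -> G -> F
Depth = number of edges = 2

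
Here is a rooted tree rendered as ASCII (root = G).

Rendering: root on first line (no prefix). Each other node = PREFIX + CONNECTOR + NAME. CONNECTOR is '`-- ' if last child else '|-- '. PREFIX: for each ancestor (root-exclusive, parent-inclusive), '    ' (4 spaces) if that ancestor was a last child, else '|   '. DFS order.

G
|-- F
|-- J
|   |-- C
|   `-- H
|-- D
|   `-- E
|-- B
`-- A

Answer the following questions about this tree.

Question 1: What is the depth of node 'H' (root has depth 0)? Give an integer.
Path from root to H: G -> J -> H
Depth = number of edges = 2

Answer: 2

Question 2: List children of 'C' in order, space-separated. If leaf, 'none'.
Answer: none

Derivation:
Node C's children (from adjacency): (leaf)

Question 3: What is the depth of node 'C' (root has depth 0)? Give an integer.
Path from root to C: G -> J -> C
Depth = number of edges = 2

Answer: 2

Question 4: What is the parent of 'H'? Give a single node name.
Answer: J

Derivation:
Scan adjacency: H appears as child of J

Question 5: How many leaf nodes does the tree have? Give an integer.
Answer: 6

Derivation:
Leaves (nodes with no children): A, B, C, E, F, H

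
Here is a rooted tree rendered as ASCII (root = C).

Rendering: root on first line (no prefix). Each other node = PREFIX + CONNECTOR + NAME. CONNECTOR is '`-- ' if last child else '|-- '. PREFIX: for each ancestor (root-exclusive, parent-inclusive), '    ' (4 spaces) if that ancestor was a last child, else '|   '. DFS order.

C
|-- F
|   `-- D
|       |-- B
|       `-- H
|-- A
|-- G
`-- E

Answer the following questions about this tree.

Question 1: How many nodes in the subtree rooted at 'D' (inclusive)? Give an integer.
Subtree rooted at D contains: B, D, H
Count = 3

Answer: 3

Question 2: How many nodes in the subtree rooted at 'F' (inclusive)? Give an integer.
Subtree rooted at F contains: B, D, F, H
Count = 4

Answer: 4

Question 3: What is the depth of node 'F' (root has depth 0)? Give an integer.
Answer: 1

Derivation:
Path from root to F: C -> F
Depth = number of edges = 1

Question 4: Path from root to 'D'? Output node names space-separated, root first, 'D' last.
Walk down from root: C -> F -> D

Answer: C F D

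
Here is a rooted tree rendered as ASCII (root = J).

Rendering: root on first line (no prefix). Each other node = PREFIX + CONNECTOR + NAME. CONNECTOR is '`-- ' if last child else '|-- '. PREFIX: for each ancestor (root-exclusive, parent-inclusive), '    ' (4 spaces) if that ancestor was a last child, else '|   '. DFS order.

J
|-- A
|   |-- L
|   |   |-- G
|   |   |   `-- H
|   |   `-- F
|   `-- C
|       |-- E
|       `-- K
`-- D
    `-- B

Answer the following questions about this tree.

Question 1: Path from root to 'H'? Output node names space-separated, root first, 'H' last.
Walk down from root: J -> A -> L -> G -> H

Answer: J A L G H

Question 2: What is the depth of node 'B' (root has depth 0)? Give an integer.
Path from root to B: J -> D -> B
Depth = number of edges = 2

Answer: 2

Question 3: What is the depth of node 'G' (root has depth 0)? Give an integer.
Path from root to G: J -> A -> L -> G
Depth = number of edges = 3

Answer: 3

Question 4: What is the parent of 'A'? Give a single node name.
Answer: J

Derivation:
Scan adjacency: A appears as child of J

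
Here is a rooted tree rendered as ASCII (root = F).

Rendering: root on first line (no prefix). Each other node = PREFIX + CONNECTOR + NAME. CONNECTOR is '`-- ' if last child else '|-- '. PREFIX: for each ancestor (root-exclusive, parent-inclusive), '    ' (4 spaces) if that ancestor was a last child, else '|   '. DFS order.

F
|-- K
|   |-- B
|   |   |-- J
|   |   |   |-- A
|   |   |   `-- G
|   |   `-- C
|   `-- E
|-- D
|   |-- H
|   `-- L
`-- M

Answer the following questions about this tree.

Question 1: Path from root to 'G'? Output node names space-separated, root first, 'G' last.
Answer: F K B J G

Derivation:
Walk down from root: F -> K -> B -> J -> G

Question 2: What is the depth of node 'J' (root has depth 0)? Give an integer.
Path from root to J: F -> K -> B -> J
Depth = number of edges = 3

Answer: 3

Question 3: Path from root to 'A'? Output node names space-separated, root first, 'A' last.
Answer: F K B J A

Derivation:
Walk down from root: F -> K -> B -> J -> A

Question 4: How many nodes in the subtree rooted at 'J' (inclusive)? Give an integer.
Answer: 3

Derivation:
Subtree rooted at J contains: A, G, J
Count = 3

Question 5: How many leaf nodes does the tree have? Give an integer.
Leaves (nodes with no children): A, C, E, G, H, L, M

Answer: 7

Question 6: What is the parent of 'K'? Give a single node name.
Scan adjacency: K appears as child of F

Answer: F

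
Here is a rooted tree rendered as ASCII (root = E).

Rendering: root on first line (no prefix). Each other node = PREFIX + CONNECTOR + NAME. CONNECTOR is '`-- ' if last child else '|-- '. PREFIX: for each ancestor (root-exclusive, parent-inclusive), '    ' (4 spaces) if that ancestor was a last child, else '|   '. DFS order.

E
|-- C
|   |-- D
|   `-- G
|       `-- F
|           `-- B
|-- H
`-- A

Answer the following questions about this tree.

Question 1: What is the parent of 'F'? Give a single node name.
Scan adjacency: F appears as child of G

Answer: G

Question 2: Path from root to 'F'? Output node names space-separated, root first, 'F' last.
Answer: E C G F

Derivation:
Walk down from root: E -> C -> G -> F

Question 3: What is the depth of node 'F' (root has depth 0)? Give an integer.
Answer: 3

Derivation:
Path from root to F: E -> C -> G -> F
Depth = number of edges = 3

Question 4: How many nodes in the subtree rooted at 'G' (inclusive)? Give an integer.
Subtree rooted at G contains: B, F, G
Count = 3

Answer: 3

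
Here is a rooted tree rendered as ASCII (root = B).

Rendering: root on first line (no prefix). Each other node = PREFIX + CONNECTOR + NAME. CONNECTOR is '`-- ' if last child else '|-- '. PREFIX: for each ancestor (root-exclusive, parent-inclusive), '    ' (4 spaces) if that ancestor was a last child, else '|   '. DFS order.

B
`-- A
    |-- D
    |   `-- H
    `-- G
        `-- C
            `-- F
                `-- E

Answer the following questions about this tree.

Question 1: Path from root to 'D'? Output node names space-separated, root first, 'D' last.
Answer: B A D

Derivation:
Walk down from root: B -> A -> D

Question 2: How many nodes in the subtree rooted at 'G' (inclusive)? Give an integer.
Subtree rooted at G contains: C, E, F, G
Count = 4

Answer: 4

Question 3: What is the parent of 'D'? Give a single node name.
Answer: A

Derivation:
Scan adjacency: D appears as child of A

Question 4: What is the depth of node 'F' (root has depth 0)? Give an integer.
Answer: 4

Derivation:
Path from root to F: B -> A -> G -> C -> F
Depth = number of edges = 4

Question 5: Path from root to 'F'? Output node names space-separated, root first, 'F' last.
Answer: B A G C F

Derivation:
Walk down from root: B -> A -> G -> C -> F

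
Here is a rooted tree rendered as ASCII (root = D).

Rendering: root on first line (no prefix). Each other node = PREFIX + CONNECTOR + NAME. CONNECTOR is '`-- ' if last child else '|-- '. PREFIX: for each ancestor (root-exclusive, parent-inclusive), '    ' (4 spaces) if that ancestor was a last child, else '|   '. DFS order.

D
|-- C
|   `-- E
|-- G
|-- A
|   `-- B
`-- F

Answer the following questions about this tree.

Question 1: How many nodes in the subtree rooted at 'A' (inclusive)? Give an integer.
Subtree rooted at A contains: A, B
Count = 2

Answer: 2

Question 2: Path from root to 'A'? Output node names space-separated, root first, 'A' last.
Answer: D A

Derivation:
Walk down from root: D -> A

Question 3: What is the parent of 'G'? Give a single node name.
Scan adjacency: G appears as child of D

Answer: D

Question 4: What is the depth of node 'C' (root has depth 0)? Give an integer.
Path from root to C: D -> C
Depth = number of edges = 1

Answer: 1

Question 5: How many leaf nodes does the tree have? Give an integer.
Leaves (nodes with no children): B, E, F, G

Answer: 4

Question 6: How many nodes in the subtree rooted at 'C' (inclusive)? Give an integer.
Answer: 2

Derivation:
Subtree rooted at C contains: C, E
Count = 2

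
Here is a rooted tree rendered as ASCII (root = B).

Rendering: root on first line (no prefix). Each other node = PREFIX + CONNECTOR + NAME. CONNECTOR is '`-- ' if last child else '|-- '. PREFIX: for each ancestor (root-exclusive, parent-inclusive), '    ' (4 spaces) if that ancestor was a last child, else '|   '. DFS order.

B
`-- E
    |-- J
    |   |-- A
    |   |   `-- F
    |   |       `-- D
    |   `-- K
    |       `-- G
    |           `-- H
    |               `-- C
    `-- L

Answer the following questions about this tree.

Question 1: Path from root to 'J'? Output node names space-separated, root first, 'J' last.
Answer: B E J

Derivation:
Walk down from root: B -> E -> J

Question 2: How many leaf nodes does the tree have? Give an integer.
Leaves (nodes with no children): C, D, L

Answer: 3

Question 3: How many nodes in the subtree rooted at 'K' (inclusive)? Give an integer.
Answer: 4

Derivation:
Subtree rooted at K contains: C, G, H, K
Count = 4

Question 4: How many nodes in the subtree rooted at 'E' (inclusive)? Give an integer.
Answer: 10

Derivation:
Subtree rooted at E contains: A, C, D, E, F, G, H, J, K, L
Count = 10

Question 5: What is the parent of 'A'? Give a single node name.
Scan adjacency: A appears as child of J

Answer: J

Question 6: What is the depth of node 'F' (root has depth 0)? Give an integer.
Answer: 4

Derivation:
Path from root to F: B -> E -> J -> A -> F
Depth = number of edges = 4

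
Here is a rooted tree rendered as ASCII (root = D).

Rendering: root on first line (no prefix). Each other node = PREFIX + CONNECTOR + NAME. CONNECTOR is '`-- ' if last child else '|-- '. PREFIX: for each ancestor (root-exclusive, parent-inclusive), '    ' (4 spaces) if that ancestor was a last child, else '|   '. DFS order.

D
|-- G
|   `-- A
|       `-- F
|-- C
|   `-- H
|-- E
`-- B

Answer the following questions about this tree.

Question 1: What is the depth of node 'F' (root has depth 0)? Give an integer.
Path from root to F: D -> G -> A -> F
Depth = number of edges = 3

Answer: 3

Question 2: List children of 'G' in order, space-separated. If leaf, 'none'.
Answer: A

Derivation:
Node G's children (from adjacency): A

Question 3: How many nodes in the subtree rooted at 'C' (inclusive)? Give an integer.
Answer: 2

Derivation:
Subtree rooted at C contains: C, H
Count = 2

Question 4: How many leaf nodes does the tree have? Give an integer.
Leaves (nodes with no children): B, E, F, H

Answer: 4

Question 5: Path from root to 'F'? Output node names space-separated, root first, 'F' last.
Walk down from root: D -> G -> A -> F

Answer: D G A F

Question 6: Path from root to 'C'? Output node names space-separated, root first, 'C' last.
Walk down from root: D -> C

Answer: D C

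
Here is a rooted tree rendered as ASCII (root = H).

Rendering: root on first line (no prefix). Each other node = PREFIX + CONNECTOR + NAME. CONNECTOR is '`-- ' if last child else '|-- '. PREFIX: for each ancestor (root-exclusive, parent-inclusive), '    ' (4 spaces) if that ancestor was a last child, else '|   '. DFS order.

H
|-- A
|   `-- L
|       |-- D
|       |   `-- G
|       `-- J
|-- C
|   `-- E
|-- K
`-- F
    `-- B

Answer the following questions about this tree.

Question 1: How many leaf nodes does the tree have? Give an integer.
Answer: 5

Derivation:
Leaves (nodes with no children): B, E, G, J, K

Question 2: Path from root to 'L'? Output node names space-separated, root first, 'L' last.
Walk down from root: H -> A -> L

Answer: H A L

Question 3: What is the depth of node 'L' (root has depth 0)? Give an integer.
Answer: 2

Derivation:
Path from root to L: H -> A -> L
Depth = number of edges = 2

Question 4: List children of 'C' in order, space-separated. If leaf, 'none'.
Answer: E

Derivation:
Node C's children (from adjacency): E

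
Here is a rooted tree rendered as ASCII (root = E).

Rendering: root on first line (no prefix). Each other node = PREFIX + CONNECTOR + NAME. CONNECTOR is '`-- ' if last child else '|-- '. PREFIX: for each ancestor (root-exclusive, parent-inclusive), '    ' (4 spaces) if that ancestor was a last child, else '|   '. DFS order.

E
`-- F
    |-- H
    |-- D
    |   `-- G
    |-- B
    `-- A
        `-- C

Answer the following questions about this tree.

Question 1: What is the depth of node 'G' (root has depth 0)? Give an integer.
Answer: 3

Derivation:
Path from root to G: E -> F -> D -> G
Depth = number of edges = 3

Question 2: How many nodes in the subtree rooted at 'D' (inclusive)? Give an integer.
Subtree rooted at D contains: D, G
Count = 2

Answer: 2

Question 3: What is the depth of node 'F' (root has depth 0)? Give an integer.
Answer: 1

Derivation:
Path from root to F: E -> F
Depth = number of edges = 1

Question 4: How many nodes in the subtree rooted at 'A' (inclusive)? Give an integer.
Answer: 2

Derivation:
Subtree rooted at A contains: A, C
Count = 2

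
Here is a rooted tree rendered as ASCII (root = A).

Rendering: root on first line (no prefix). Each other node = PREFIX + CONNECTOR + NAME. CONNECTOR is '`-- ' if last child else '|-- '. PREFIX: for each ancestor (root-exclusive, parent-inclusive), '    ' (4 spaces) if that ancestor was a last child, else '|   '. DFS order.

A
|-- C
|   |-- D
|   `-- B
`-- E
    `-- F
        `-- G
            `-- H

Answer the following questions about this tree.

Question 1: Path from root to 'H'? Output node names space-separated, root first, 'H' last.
Answer: A E F G H

Derivation:
Walk down from root: A -> E -> F -> G -> H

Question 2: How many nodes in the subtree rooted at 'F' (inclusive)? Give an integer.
Subtree rooted at F contains: F, G, H
Count = 3

Answer: 3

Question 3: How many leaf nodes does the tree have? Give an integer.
Leaves (nodes with no children): B, D, H

Answer: 3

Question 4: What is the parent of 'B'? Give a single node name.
Answer: C

Derivation:
Scan adjacency: B appears as child of C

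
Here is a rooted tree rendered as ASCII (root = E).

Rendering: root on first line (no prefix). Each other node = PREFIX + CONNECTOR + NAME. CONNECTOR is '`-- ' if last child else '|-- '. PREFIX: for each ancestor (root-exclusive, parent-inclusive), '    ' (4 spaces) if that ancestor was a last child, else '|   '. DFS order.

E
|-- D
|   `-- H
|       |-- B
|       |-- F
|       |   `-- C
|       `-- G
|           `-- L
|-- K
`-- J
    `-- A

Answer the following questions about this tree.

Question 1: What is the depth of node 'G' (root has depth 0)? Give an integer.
Path from root to G: E -> D -> H -> G
Depth = number of edges = 3

Answer: 3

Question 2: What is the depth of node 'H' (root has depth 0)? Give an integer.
Path from root to H: E -> D -> H
Depth = number of edges = 2

Answer: 2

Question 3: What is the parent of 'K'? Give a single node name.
Answer: E

Derivation:
Scan adjacency: K appears as child of E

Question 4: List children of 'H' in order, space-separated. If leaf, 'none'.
Answer: B F G

Derivation:
Node H's children (from adjacency): B, F, G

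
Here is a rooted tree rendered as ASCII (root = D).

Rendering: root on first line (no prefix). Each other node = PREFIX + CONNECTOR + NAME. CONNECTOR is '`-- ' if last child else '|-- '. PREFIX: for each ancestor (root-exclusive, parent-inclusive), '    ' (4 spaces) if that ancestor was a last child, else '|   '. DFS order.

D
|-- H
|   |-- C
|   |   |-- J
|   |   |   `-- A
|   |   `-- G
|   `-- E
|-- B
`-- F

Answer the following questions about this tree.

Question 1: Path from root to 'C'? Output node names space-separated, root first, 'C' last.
Answer: D H C

Derivation:
Walk down from root: D -> H -> C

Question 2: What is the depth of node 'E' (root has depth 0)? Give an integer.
Path from root to E: D -> H -> E
Depth = number of edges = 2

Answer: 2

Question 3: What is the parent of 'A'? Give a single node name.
Answer: J

Derivation:
Scan adjacency: A appears as child of J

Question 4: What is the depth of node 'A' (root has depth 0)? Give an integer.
Answer: 4

Derivation:
Path from root to A: D -> H -> C -> J -> A
Depth = number of edges = 4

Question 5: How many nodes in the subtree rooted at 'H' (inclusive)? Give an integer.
Subtree rooted at H contains: A, C, E, G, H, J
Count = 6

Answer: 6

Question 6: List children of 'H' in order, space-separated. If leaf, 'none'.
Node H's children (from adjacency): C, E

Answer: C E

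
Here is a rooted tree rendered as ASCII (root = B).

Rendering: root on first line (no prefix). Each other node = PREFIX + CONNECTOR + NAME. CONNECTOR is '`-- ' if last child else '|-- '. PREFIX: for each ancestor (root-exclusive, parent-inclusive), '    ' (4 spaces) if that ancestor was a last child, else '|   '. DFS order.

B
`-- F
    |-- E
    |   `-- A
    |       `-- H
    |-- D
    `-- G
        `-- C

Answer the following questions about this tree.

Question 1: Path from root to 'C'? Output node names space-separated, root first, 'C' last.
Answer: B F G C

Derivation:
Walk down from root: B -> F -> G -> C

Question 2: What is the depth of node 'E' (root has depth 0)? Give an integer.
Path from root to E: B -> F -> E
Depth = number of edges = 2

Answer: 2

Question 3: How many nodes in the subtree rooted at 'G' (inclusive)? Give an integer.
Answer: 2

Derivation:
Subtree rooted at G contains: C, G
Count = 2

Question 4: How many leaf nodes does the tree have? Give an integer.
Answer: 3

Derivation:
Leaves (nodes with no children): C, D, H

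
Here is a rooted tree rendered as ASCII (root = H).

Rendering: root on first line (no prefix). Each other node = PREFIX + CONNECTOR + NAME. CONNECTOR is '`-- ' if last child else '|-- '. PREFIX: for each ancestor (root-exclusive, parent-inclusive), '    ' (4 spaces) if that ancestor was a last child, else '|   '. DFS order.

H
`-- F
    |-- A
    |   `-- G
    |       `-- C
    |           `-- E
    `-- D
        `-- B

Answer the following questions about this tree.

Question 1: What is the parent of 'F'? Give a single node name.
Scan adjacency: F appears as child of H

Answer: H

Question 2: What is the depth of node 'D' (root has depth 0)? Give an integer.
Answer: 2

Derivation:
Path from root to D: H -> F -> D
Depth = number of edges = 2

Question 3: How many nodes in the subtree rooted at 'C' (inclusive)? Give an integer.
Subtree rooted at C contains: C, E
Count = 2

Answer: 2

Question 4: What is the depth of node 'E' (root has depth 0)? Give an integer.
Answer: 5

Derivation:
Path from root to E: H -> F -> A -> G -> C -> E
Depth = number of edges = 5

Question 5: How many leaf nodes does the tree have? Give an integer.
Answer: 2

Derivation:
Leaves (nodes with no children): B, E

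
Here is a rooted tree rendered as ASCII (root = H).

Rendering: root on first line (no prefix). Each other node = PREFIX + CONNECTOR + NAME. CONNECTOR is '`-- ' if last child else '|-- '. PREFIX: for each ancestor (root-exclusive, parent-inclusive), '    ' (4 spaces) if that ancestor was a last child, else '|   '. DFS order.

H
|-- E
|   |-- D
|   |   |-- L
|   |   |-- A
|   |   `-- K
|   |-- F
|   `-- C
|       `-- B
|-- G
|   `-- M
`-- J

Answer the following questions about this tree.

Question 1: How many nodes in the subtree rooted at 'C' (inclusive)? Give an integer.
Subtree rooted at C contains: B, C
Count = 2

Answer: 2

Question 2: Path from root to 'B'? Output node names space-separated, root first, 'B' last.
Answer: H E C B

Derivation:
Walk down from root: H -> E -> C -> B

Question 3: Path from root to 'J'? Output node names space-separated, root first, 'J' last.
Walk down from root: H -> J

Answer: H J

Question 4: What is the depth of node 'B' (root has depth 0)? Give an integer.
Answer: 3

Derivation:
Path from root to B: H -> E -> C -> B
Depth = number of edges = 3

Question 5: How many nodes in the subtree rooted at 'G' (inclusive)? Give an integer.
Subtree rooted at G contains: G, M
Count = 2

Answer: 2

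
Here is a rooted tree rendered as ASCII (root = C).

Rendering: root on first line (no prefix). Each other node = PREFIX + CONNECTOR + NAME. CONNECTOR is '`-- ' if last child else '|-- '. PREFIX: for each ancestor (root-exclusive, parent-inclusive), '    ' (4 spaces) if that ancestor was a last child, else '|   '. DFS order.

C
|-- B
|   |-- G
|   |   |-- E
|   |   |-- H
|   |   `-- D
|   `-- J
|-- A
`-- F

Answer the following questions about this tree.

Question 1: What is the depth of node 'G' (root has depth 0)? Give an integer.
Path from root to G: C -> B -> G
Depth = number of edges = 2

Answer: 2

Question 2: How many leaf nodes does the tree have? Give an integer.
Answer: 6

Derivation:
Leaves (nodes with no children): A, D, E, F, H, J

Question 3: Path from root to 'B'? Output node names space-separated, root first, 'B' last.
Answer: C B

Derivation:
Walk down from root: C -> B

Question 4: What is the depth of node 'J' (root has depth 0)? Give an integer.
Path from root to J: C -> B -> J
Depth = number of edges = 2

Answer: 2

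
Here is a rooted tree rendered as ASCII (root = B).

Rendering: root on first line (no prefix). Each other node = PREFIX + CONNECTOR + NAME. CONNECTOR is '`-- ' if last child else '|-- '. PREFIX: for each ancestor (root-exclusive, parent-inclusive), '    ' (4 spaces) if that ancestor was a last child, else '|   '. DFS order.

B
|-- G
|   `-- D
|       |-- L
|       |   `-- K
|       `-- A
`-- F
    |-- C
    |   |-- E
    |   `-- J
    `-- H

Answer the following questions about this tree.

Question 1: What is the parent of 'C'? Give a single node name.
Scan adjacency: C appears as child of F

Answer: F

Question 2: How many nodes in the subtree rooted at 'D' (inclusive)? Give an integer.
Subtree rooted at D contains: A, D, K, L
Count = 4

Answer: 4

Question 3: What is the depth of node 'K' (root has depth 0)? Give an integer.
Path from root to K: B -> G -> D -> L -> K
Depth = number of edges = 4

Answer: 4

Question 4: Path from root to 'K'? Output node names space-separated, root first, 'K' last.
Answer: B G D L K

Derivation:
Walk down from root: B -> G -> D -> L -> K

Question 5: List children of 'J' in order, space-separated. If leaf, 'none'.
Answer: none

Derivation:
Node J's children (from adjacency): (leaf)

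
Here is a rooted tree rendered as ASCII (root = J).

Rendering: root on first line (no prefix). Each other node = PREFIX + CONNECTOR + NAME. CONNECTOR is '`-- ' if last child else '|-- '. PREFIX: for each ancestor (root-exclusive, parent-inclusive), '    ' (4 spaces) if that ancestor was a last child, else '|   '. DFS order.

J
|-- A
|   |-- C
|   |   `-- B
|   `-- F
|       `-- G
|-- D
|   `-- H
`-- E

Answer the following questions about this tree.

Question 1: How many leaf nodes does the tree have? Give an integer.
Answer: 4

Derivation:
Leaves (nodes with no children): B, E, G, H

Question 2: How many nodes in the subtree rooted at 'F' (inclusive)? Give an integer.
Answer: 2

Derivation:
Subtree rooted at F contains: F, G
Count = 2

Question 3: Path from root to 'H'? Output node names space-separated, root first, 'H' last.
Answer: J D H

Derivation:
Walk down from root: J -> D -> H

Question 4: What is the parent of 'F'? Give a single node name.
Scan adjacency: F appears as child of A

Answer: A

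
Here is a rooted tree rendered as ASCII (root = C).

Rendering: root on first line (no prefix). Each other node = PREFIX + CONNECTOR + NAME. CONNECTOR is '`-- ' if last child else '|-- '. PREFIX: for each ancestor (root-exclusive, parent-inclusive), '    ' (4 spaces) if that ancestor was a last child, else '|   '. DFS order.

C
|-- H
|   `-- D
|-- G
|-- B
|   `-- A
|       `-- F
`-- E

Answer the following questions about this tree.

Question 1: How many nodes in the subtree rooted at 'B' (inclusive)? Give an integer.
Subtree rooted at B contains: A, B, F
Count = 3

Answer: 3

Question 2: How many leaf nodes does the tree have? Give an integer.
Leaves (nodes with no children): D, E, F, G

Answer: 4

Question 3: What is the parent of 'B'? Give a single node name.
Scan adjacency: B appears as child of C

Answer: C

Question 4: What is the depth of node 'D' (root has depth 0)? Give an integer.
Answer: 2

Derivation:
Path from root to D: C -> H -> D
Depth = number of edges = 2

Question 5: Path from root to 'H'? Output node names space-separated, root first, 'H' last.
Answer: C H

Derivation:
Walk down from root: C -> H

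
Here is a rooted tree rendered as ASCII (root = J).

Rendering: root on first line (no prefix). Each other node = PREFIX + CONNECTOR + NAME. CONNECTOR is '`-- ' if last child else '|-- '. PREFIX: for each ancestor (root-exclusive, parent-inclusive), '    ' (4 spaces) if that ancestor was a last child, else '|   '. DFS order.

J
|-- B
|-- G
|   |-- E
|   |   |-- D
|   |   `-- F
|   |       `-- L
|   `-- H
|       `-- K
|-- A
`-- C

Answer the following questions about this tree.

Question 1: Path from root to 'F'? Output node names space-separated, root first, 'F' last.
Walk down from root: J -> G -> E -> F

Answer: J G E F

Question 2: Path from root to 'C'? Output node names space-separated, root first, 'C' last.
Answer: J C

Derivation:
Walk down from root: J -> C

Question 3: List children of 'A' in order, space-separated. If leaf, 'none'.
Node A's children (from adjacency): (leaf)

Answer: none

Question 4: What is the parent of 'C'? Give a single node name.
Answer: J

Derivation:
Scan adjacency: C appears as child of J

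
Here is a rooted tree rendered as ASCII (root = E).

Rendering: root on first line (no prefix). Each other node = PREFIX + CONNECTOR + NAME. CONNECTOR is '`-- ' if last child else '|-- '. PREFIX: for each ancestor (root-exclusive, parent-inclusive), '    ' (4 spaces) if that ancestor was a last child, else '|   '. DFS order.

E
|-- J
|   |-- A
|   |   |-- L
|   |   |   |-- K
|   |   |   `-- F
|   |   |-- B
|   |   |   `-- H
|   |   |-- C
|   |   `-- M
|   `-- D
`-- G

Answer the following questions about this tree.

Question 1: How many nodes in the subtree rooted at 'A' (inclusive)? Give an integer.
Answer: 8

Derivation:
Subtree rooted at A contains: A, B, C, F, H, K, L, M
Count = 8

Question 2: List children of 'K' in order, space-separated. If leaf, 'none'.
Answer: none

Derivation:
Node K's children (from adjacency): (leaf)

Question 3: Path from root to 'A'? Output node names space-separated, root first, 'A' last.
Walk down from root: E -> J -> A

Answer: E J A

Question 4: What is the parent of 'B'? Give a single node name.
Answer: A

Derivation:
Scan adjacency: B appears as child of A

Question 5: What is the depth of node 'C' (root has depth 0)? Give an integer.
Path from root to C: E -> J -> A -> C
Depth = number of edges = 3

Answer: 3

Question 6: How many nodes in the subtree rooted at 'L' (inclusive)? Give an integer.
Subtree rooted at L contains: F, K, L
Count = 3

Answer: 3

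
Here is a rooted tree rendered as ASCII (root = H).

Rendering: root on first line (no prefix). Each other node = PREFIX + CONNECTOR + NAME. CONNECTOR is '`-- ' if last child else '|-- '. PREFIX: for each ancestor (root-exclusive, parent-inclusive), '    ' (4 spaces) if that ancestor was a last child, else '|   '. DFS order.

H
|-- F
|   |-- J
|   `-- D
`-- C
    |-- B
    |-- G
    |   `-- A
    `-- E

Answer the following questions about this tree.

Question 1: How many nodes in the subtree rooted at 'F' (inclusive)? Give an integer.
Answer: 3

Derivation:
Subtree rooted at F contains: D, F, J
Count = 3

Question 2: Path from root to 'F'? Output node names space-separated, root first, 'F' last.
Answer: H F

Derivation:
Walk down from root: H -> F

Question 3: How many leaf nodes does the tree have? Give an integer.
Leaves (nodes with no children): A, B, D, E, J

Answer: 5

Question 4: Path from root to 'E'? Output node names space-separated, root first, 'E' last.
Answer: H C E

Derivation:
Walk down from root: H -> C -> E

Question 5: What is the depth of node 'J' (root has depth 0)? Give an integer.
Answer: 2

Derivation:
Path from root to J: H -> F -> J
Depth = number of edges = 2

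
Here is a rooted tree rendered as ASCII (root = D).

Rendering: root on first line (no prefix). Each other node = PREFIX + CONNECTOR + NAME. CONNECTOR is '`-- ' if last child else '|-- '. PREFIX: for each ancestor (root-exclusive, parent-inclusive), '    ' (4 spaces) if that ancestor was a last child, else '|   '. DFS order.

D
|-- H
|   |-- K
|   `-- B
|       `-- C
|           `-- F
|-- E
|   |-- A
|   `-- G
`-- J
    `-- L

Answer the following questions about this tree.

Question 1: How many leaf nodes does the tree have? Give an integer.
Answer: 5

Derivation:
Leaves (nodes with no children): A, F, G, K, L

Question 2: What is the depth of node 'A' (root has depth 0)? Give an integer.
Answer: 2

Derivation:
Path from root to A: D -> E -> A
Depth = number of edges = 2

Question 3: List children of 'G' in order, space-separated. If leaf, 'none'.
Node G's children (from adjacency): (leaf)

Answer: none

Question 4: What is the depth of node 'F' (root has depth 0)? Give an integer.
Path from root to F: D -> H -> B -> C -> F
Depth = number of edges = 4

Answer: 4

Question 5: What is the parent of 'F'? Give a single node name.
Scan adjacency: F appears as child of C

Answer: C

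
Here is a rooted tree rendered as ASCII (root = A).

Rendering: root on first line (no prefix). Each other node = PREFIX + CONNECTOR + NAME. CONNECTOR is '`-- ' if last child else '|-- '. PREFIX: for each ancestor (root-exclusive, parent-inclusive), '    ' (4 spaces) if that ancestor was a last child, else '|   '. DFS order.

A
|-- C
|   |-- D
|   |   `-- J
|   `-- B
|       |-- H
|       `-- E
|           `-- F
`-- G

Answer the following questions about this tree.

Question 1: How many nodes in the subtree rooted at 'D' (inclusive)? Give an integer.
Answer: 2

Derivation:
Subtree rooted at D contains: D, J
Count = 2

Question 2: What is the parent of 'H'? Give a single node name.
Scan adjacency: H appears as child of B

Answer: B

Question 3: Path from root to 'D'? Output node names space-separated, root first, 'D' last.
Walk down from root: A -> C -> D

Answer: A C D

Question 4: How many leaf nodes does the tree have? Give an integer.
Leaves (nodes with no children): F, G, H, J

Answer: 4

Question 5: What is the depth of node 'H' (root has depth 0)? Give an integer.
Answer: 3

Derivation:
Path from root to H: A -> C -> B -> H
Depth = number of edges = 3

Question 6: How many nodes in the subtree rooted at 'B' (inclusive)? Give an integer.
Subtree rooted at B contains: B, E, F, H
Count = 4

Answer: 4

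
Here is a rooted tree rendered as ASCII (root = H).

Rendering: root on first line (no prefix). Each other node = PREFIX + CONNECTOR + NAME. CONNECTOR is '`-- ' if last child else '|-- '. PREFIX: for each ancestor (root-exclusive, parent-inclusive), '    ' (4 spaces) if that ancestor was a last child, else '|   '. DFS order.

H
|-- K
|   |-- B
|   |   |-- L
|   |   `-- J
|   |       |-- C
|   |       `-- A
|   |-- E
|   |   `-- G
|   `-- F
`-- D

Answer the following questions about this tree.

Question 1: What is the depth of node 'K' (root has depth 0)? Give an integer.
Answer: 1

Derivation:
Path from root to K: H -> K
Depth = number of edges = 1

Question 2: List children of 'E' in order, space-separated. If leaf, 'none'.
Answer: G

Derivation:
Node E's children (from adjacency): G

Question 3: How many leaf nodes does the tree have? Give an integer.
Answer: 6

Derivation:
Leaves (nodes with no children): A, C, D, F, G, L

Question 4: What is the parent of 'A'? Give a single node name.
Scan adjacency: A appears as child of J

Answer: J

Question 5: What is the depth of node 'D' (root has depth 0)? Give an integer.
Answer: 1

Derivation:
Path from root to D: H -> D
Depth = number of edges = 1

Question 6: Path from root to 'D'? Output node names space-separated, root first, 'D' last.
Answer: H D

Derivation:
Walk down from root: H -> D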